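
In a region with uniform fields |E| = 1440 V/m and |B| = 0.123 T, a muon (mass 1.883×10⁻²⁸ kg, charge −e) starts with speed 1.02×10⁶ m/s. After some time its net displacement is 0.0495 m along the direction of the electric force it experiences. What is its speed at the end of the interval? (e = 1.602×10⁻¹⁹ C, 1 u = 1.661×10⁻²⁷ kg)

B does no work; ΔKE = |q|E d.
½mv_f² = ½mv₀² + |q|Ed = ½(1.883×10⁻²⁸)(1.02×10⁶)² + (1.602×10⁻¹⁹)(1440)(0.0495) ≈ 9.795×10⁻¹⁷ J + 1.142×10⁻¹⁷ J ≈ 1.094×10⁻¹⁶ J.
v_f = √(2·1.094×10⁻¹⁶/1.883×10⁻²⁸) ≈ 1.08×10⁶ m/s.

v_f ≈ 1.08×10⁶ m/s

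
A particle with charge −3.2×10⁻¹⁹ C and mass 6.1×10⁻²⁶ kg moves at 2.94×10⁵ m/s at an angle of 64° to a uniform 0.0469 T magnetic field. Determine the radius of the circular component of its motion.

v⊥ = v sinθ = 2.94×10⁵·sin64° ≈ 2.642×10⁵ m/s.
r = m v⊥/(|q|B) = (6.1×10⁻²⁶)(2.642×10⁵)/((3.2×10⁻¹⁹)(0.0469)) ≈ 1.07 m.

r ≈ 1.07 m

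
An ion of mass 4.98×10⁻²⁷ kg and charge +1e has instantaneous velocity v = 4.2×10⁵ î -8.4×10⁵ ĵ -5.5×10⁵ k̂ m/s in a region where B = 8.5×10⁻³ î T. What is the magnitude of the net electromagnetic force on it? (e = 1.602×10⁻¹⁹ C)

v×B = (0, -4680, 7140) N/C.
F = q v×B = (1.602×10⁻¹⁹ C)·(0, -4680, 7140) = (0, -7.49×10⁻¹⁶, 1.14×10⁻¹⁵) N.
|F| = 1.37×10⁻¹⁵ N.

|F| ≈ 1.37×10⁻¹⁵ N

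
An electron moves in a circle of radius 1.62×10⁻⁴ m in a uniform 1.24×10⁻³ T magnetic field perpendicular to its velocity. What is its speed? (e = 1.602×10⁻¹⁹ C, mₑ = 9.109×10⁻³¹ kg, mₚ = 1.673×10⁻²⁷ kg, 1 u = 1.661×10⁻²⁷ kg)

v ≈ 3.53×10⁴ m/s

From |q|vB = mv²/r, v = |q|Br/m.
v = (1.602×10⁻¹⁹)(1.24×10⁻³)(1.62×10⁻⁴)/9.109×10⁻³¹ ≈ 3.53×10⁴ m/s.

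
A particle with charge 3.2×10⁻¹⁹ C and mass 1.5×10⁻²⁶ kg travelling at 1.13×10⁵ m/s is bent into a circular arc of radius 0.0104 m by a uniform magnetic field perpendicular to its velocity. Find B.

From |q|vB = mv²/r, B = mv/(|q|r).
B = (1.5×10⁻²⁶)(1.13×10⁵)/((3.2×10⁻¹⁹)(0.0104)) ≈ 0.509 T.

B ≈ 0.509 T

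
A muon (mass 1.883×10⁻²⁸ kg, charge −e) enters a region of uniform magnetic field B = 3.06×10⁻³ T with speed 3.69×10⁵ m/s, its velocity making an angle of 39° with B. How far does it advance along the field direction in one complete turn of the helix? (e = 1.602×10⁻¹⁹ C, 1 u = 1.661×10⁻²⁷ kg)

v∥ = v cosθ = 3.69×10⁵·cos39° ≈ 2.868×10⁵ m/s.
T = 2πm/(|q|B) = 2π(1.883×10⁻²⁸)/((1.602×10⁻¹⁹)(3.06×10⁻³)) ≈ 2.413×10⁻⁶ s.
pitch = v∥ T = (2.868×10⁵)(2.413×10⁻⁶) ≈ 0.692 m.

p ≈ 0.692 m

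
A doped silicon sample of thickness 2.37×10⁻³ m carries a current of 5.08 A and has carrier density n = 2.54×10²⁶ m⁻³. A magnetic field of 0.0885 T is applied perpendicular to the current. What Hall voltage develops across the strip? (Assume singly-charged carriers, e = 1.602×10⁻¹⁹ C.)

V_H = IB/(n e t).
V_H = (5.08)(0.0885)/((2.54×10²⁶)(1.602×10⁻¹⁹)(2.37×10⁻³)) ≈ 4.66×10⁻⁶ V.

V_H ≈ 4.66×10⁻⁶ V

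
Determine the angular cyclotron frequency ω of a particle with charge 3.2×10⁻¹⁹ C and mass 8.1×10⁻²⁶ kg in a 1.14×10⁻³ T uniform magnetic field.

ω = |q|B/m.
ω = (3.2×10⁻¹⁹)(1.14×10⁻³)/8.1×10⁻²⁶ ≈ 4500 rad/s.

ω ≈ 4500 rad/s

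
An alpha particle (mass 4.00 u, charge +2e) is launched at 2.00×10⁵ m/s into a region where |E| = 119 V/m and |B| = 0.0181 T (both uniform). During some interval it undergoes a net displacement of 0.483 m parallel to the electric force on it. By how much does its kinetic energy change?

ΔKE ≈ 1.84×10⁻¹⁷ J

The magnetic force is always ⟂ v and does no work; only the electric force changes KE.
ΔKE = F_E · d = |q|E d = (3.204×10⁻¹⁹)(119)(0.483) ≈ 1.84×10⁻¹⁷ J.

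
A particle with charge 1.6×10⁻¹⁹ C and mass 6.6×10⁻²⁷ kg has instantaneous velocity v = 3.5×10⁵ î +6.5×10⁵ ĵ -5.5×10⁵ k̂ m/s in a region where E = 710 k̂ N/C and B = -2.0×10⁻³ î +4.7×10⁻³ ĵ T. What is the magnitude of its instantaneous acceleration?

v×B = (2580, 1100, 2940) N/C.
E + v×B = (2580, 1100, 3660) N/C.
F = q(E + v×B) = (1.6×10⁻¹⁹ C)·(2580, 1100, 3660) = (4.14×10⁻¹⁶, 1.76×10⁻¹⁶, 5.85×10⁻¹⁶) N.
|a| = |F|/m = 7.376×10⁻¹⁶/6.6×10⁻²⁷ ≈ 1.12×10¹¹ m/s².

|a| ≈ 1.12×10¹¹ m/s²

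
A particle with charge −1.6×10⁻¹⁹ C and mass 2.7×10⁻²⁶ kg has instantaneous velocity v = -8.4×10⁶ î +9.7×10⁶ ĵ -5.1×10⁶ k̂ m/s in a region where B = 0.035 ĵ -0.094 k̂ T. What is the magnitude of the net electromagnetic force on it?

|F| ≈ 1.79×10⁻¹³ N

v×B = (-7.33×10⁵, -7.90×10⁵, -2.94×10⁵) N/C.
F = q v×B = (−1.6×10⁻¹⁹ C)·(-7.33×10⁵, -7.90×10⁵, -2.94×10⁵) = (1.17×10⁻¹³, 1.26×10⁻¹³, 4.70×10⁻¹⁴) N.
|F| = 1.79×10⁻¹³ N.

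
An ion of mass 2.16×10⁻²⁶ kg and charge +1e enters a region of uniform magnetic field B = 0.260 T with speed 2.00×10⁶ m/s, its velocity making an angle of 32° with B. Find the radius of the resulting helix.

r ≈ 0.550 m

v⊥ = v sinθ = 2.00×10⁶·sin32° ≈ 1.060×10⁶ m/s.
r = m v⊥/(|q|B) = (2.16×10⁻²⁶)(1.060×10⁶)/((1.602×10⁻¹⁹)(0.260)) ≈ 0.550 m.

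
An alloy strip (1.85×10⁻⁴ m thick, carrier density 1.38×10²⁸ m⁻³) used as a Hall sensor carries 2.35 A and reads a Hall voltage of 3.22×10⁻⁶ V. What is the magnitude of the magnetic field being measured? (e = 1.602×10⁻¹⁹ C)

B ≈ 0.560 T

From V_H = IB/(n e t), B = V_H n e t / I.
B = (3.22×10⁻⁶)(1.38×10²⁸)(1.602×10⁻¹⁹)(1.85×10⁻⁴)/2.35 ≈ 0.560 T.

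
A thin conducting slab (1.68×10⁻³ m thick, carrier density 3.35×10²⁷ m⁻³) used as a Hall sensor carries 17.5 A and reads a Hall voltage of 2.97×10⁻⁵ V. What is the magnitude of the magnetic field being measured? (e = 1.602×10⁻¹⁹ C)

From V_H = IB/(n e t), B = V_H n e t / I.
B = (2.97×10⁻⁵)(3.35×10²⁷)(1.602×10⁻¹⁹)(1.68×10⁻³)/17.5 ≈ 1.53 T.

B ≈ 1.53 T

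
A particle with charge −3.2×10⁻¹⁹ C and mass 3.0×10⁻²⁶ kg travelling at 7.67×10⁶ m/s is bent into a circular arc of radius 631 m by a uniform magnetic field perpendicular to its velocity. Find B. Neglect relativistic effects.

B ≈ 1.14×10⁻³ T

From |q|vB = mv²/r, B = mv/(|q|r).
B = (3.0×10⁻²⁶)(7.67×10⁶)/((3.2×10⁻¹⁹)(631)) ≈ 1.14×10⁻³ T.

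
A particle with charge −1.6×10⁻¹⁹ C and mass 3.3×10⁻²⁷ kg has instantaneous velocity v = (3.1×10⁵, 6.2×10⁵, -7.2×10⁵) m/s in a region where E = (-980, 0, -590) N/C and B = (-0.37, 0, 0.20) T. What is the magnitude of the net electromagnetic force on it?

v×B = (1.24×10⁵, 2.04×10⁵, 2.29×10⁵) N/C.
E + v×B = (1.23×10⁵, 2.04×10⁵, 2.29×10⁵) N/C.
F = q(E + v×B) = (−1.6×10⁻¹⁹ C)·(1.23×10⁵, 2.04×10⁵, 2.29×10⁵) = (-1.97×10⁻¹⁴, -3.27×10⁻¹⁴, -3.66×10⁻¹⁴) N.
|F| = 5.29×10⁻¹⁴ N.

|F| ≈ 5.29×10⁻¹⁴ N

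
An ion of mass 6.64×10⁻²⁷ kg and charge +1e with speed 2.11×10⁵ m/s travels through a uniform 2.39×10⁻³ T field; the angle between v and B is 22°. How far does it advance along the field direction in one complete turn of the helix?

p ≈ 21.3 m

v∥ = v cosθ = 2.11×10⁵·cos22° ≈ 1.956×10⁵ m/s.
T = 2πm/(|q|B) = 2π(6.64×10⁻²⁷)/((1.602×10⁻¹⁹)(2.39×10⁻³)) ≈ 1.090×10⁻⁴ s.
pitch = v∥ T = (1.956×10⁵)(1.090×10⁻⁴) ≈ 21.3 m.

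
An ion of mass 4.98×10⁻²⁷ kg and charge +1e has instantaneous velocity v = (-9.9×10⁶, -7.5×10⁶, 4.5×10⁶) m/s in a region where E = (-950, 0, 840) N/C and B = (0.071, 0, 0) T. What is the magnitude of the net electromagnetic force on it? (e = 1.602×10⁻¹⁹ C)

|F| ≈ 9.96×10⁻¹⁴ N

v×B = (0, 3.20×10⁵, 5.32×10⁵) N/C.
E + v×B = (-950, 3.20×10⁵, 5.33×10⁵) N/C.
F = q(E + v×B) = (1.602×10⁻¹⁹ C)·(-950, 3.20×10⁵, 5.33×10⁵) = (-1.52×10⁻¹⁶, 5.12×10⁻¹⁴, 8.54×10⁻¹⁴) N.
|F| = 9.96×10⁻¹⁴ N.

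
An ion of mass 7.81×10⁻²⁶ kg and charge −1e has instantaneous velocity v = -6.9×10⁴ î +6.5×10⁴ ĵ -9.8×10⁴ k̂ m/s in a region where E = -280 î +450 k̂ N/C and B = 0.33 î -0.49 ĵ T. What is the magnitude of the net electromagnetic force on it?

v×B = (-4.80×10⁴, -3.23×10⁴, 1.24×10⁴) N/C.
E + v×B = (-4.83×10⁴, -3.23×10⁴, 1.28×10⁴) N/C.
F = q(E + v×B) = (−1.602×10⁻¹⁹ C)·(-4.83×10⁴, -3.23×10⁴, 1.28×10⁴) = (7.74×10⁻¹⁵, 5.18×10⁻¹⁵, -2.05×10⁻¹⁵) N.
|F| = 9.54×10⁻¹⁵ N.

|F| ≈ 9.54×10⁻¹⁵ N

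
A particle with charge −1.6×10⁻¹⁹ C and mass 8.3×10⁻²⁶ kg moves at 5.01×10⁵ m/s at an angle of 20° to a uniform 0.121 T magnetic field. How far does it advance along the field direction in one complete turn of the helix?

v∥ = v cosθ = 5.01×10⁵·cos20° ≈ 4.708×10⁵ m/s.
T = 2πm/(|q|B) = 2π(8.3×10⁻²⁶)/((1.6×10⁻¹⁹)(0.121)) ≈ 2.694×10⁻⁵ s.
pitch = v∥ T = (4.708×10⁵)(2.694×10⁻⁵) ≈ 12.7 m.

p ≈ 12.7 m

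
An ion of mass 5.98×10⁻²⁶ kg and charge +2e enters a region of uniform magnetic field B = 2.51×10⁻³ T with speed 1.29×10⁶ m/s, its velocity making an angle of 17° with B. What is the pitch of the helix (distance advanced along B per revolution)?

p ≈ 576 m

v∥ = v cosθ = 1.29×10⁶·cos17° ≈ 1.234×10⁶ m/s.
T = 2πm/(|q|B) = 2π(5.98×10⁻²⁶)/((3.204×10⁻¹⁹)(2.51×10⁻³)) ≈ 4.672×10⁻⁴ s.
pitch = v∥ T = (1.234×10⁶)(4.672×10⁻⁴) ≈ 576 m.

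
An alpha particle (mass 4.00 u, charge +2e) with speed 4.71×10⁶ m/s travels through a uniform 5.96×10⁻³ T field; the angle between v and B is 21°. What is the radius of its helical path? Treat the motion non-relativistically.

r ≈ 5.87 m

v⊥ = v sinθ = 4.71×10⁶·sin21° ≈ 1.688×10⁶ m/s.
r = m v⊥/(|q|B) = (6.644×10⁻²⁷)(1.688×10⁶)/((3.204×10⁻¹⁹)(5.96×10⁻³)) ≈ 5.87 m.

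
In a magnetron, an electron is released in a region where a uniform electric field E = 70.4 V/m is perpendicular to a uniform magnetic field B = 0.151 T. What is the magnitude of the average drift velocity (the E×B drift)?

v_d ≈ 466 m/s

In crossed fields the guiding centre drifts at v_d = |E×B|/B² = E/B, independent of charge and mass.
v_d = 70.4/0.151 = 466 m/s.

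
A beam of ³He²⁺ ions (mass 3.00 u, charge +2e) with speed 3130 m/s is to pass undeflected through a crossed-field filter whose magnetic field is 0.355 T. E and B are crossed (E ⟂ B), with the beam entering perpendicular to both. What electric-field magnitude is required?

E = 1110 V/m

For straight-line motion qE = qvB, so E = vB.
E = 3130 × 0.355 = 1110 V/m.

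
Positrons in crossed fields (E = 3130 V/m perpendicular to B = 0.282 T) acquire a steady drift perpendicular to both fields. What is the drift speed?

v_d ≈ 1.11×10⁴ m/s

The steady drift has the magnetic force balancing the electric force, so v_d = E/B.
v_d = 3130/0.282 = 1.11×10⁴ m/s.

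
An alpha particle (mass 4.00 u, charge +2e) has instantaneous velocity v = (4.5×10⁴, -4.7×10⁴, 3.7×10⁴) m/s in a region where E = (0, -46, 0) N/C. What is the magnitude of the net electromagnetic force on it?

|F| ≈ 1.47×10⁻¹⁷ N

Only an electric field acts, so F = qE = (3.204×10⁻¹⁹ C)·(0, -46.0, 0) = (0, -1.47×10⁻¹⁷, 0) N.
|F| = 1.47×10⁻¹⁷ N.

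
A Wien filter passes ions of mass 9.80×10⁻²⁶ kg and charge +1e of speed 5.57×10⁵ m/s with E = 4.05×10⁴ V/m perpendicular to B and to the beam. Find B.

Balance of forces in the selector: qE = qvB ⇒ B = E/v.
B = 4.05×10⁴/5.57×10⁵ = 0.0727 T.

B = 0.0727 T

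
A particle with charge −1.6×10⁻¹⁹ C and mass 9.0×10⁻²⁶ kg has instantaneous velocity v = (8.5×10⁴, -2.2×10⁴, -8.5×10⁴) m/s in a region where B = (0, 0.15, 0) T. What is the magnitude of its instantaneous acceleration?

v×B = (1.28×10⁴, 0, 1.28×10⁴) N/C.
F = q v×B = (−1.6×10⁻¹⁹ C)·(1.28×10⁴, 0, 1.28×10⁴) = (-2.04×10⁻¹⁵, 0, -2.04×10⁻¹⁵) N.
|a| = |F|/m = 2.885×10⁻¹⁵/9.0×10⁻²⁶ ≈ 3.21×10¹⁰ m/s².

|a| ≈ 3.21×10¹⁰ m/s²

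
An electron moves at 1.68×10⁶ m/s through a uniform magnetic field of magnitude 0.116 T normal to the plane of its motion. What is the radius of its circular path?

r ≈ 8.23×10⁻⁵ m

The magnetic force provides the centripetal force: |q|vB = mv²/r.
r = mv/(|q|B) = (9.109×10⁻³¹)(1.68×10⁶)/((1.602×10⁻¹⁹)(0.116)) ≈ 8.23×10⁻⁵ m.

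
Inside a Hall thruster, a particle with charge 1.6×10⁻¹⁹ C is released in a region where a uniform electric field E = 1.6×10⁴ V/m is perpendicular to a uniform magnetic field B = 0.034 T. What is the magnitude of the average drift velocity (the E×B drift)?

The E×B drift speed is v_d = E/B.
v_d = 1.6×10⁴/0.034 = 4.7×10⁵ m/s.

v_d ≈ 4.7×10⁵ m/s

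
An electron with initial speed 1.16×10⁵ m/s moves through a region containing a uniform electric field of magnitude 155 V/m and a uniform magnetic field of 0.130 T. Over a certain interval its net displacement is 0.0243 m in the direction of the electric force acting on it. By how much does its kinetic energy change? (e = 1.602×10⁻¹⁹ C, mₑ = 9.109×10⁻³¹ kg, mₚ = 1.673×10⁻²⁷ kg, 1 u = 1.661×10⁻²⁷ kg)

ΔKE ≈ 6.03×10⁻¹⁹ J

The magnetic force is always ⟂ v and does no work; only the electric force changes KE.
ΔKE = F_E · d = |q|E d = (1.602×10⁻¹⁹)(155)(0.0243) ≈ 6.03×10⁻¹⁹ J.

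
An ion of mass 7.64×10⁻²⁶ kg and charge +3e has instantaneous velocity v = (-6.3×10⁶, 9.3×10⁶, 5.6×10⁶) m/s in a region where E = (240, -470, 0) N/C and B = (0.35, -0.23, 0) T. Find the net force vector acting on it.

v×B = (1.29×10⁶, 1.96×10⁶, -1.81×10⁶) N/C.
E + v×B = (1.29×10⁶, 1.96×10⁶, -1.81×10⁶) N/C.
F = q(E + v×B) = (4.806×10⁻¹⁹ C)·(1.29×10⁶, 1.96×10⁶, -1.81×10⁶) = (6.19×10⁻¹³, 9.42×10⁻¹³, -8.68×10⁻¹³) N.

F ≈ (6.19×10⁻¹³, 9.42×10⁻¹³, -8.68×10⁻¹³) N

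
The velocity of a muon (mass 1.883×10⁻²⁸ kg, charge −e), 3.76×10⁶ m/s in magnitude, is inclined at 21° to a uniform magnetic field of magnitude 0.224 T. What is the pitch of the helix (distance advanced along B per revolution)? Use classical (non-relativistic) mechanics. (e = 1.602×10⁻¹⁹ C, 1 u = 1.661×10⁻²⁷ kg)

p ≈ 0.116 m

v∥ = v cosθ = 3.76×10⁶·cos21° ≈ 3.510×10⁶ m/s.
T = 2πm/(|q|B) = 2π(1.883×10⁻²⁸)/((1.602×10⁻¹⁹)(0.224)) ≈ 3.297×10⁻⁸ s.
pitch = v∥ T = (3.510×10⁶)(3.297×10⁻⁸) ≈ 0.116 m.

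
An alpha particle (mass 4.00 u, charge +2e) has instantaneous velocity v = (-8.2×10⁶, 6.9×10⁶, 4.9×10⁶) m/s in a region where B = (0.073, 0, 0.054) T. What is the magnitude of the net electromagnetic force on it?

|F| ≈ 3.26×10⁻¹³ N

v×B = (3.73×10⁵, 8.00×10⁵, -5.04×10⁵) N/C.
F = q v×B = (3.204×10⁻¹⁹ C)·(3.73×10⁵, 8.00×10⁵, -5.04×10⁵) = (1.19×10⁻¹³, 2.56×10⁻¹³, -1.61×10⁻¹³) N.
|F| = 3.26×10⁻¹³ N.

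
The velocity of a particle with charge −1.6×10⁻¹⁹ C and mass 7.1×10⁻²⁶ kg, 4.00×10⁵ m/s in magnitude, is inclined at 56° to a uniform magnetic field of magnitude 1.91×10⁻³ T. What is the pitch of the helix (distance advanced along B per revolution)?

v∥ = v cosθ = 4.00×10⁵·cos56° ≈ 2.237×10⁵ m/s.
T = 2πm/(|q|B) = 2π(7.1×10⁻²⁶)/((1.6×10⁻¹⁹)(1.91×10⁻³)) ≈ 1.460×10⁻³ s.
pitch = v∥ T = (2.237×10⁵)(1.460×10⁻³) ≈ 327 m.

p ≈ 327 m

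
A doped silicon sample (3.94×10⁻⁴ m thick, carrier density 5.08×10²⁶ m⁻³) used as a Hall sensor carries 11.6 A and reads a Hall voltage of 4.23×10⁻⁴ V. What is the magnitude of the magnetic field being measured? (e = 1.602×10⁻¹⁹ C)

From V_H = IB/(n e t), B = V_H n e t / I.
B = (4.23×10⁻⁴)(5.08×10²⁶)(1.602×10⁻¹⁹)(3.94×10⁻⁴)/11.6 ≈ 1.17 T.

B ≈ 1.17 T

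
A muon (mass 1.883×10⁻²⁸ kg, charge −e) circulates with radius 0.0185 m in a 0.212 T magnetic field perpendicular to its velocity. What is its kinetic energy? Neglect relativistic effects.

KE ≈ 1.05×10⁻¹⁵ J

v = |q|Br/m, then KE = ½mv² = (qBr)²/(2m).
v = (1.602×10⁻¹⁹)(0.212)(0.0185)/1.883×10⁻²⁸ ≈ 3.337×10⁶ m/s.
KE = ½(1.883×10⁻²⁸)(3.337×10⁶)² ≈ 1.05×10⁻¹⁵ J.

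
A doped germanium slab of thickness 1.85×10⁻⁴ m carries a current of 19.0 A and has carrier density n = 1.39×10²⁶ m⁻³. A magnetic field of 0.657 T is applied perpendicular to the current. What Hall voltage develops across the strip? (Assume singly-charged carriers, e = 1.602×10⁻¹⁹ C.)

V_H ≈ 3.03×10⁻³ V

V_H = IB/(n e t).
V_H = (19.0)(0.657)/((1.39×10²⁶)(1.602×10⁻¹⁹)(1.85×10⁻⁴)) ≈ 3.03×10⁻³ V.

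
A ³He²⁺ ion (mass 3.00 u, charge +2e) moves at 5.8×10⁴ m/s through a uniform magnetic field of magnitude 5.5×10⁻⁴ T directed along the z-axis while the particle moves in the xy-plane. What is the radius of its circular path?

r ≈ 1.6 m

The magnetic force provides the centripetal force: |q|vB = mv²/r.
r = mv/(|q|B) = (4.983×10⁻²⁷)(5.8×10⁴)/((3.204×10⁻¹⁹)(5.5×10⁻⁴)) ≈ 1.6 m.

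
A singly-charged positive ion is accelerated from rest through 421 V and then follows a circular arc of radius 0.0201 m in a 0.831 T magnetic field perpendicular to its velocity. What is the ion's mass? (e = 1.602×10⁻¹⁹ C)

Combine |q|V = ½mv² and r = mv/(|q|B): eliminate v to get m = qB²r²/(2V).
m = (1.602×10⁻¹⁹)(0.831)²(0.0201)²/(2·421) ≈ 5.31×10⁻²⁶ kg.

m ≈ 5.31×10⁻²⁶ kg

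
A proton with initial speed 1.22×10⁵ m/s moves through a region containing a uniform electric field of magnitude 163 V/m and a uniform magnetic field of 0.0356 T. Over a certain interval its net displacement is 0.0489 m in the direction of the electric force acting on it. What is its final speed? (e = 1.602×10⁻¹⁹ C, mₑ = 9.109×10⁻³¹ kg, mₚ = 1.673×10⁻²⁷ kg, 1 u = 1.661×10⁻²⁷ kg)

B does no work; ΔKE = |q|E d.
½mv_f² = ½mv₀² + |q|Ed = ½(1.673×10⁻²⁷)(1.22×10⁵)² + (1.602×10⁻¹⁹)(163)(0.0489) ≈ 1.245×10⁻¹⁷ J + 1.277×10⁻¹⁸ J ≈ 1.373×10⁻¹⁷ J.
v_f = √(2·1.373×10⁻¹⁷/1.673×10⁻²⁷) ≈ 1.28×10⁵ m/s.

v_f ≈ 1.28×10⁵ m/s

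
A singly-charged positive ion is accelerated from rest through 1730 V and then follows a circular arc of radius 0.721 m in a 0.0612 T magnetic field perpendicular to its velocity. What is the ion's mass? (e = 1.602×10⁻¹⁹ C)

m ≈ 9.01×10⁻²⁶ kg

Combine |q|V = ½mv² and r = mv/(|q|B): eliminate v to get m = qB²r²/(2V).
m = (1.602×10⁻¹⁹)(0.0612)²(0.721)²/(2·1730) ≈ 9.01×10⁻²⁶ kg.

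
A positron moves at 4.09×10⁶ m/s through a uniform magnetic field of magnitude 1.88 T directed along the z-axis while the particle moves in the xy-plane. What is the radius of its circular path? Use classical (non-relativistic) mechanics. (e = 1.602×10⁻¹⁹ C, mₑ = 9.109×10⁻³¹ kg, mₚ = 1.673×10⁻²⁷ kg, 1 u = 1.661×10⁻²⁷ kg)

The magnetic force provides the centripetal force: |q|vB = mv²/r.
r = mv/(|q|B) = (9.109×10⁻³¹)(4.09×10⁶)/((1.602×10⁻¹⁹)(1.88)) ≈ 1.24×10⁻⁵ m.

r ≈ 1.24×10⁻⁵ m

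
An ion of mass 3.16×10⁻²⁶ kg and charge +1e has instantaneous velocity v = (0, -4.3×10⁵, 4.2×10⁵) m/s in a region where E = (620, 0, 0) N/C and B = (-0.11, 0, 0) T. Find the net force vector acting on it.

v×B = (0, -4.62×10⁴, -4.73×10⁴) N/C.
E + v×B = (620, -4.62×10⁴, -4.73×10⁴) N/C.
F = q(E + v×B) = (1.602×10⁻¹⁹ C)·(620, -4.62×10⁴, -4.73×10⁴) = (9.93×10⁻¹⁷, -7.40×10⁻¹⁵, -7.58×10⁻¹⁵) N.

F ≈ (9.93×10⁻¹⁷, -7.40×10⁻¹⁵, -7.58×10⁻¹⁵) N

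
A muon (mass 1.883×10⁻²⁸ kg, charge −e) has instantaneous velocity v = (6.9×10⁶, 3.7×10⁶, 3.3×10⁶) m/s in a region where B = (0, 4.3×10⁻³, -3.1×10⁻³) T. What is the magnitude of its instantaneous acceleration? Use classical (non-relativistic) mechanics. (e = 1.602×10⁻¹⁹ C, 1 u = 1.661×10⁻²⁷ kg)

|a| ≈ 3.80×10¹³ m/s²

v×B = (-2.57×10⁴, 2.14×10⁴, 2.97×10⁴) N/C.
F = q v×B = (−1.602×10⁻¹⁹ C)·(-2.57×10⁴, 2.14×10⁴, 2.97×10⁴) = (4.11×10⁻¹⁵, -3.43×10⁻¹⁵, -4.75×10⁻¹⁵) N.
|a| = |F|/m = 7.158×10⁻¹⁵/1.883×10⁻²⁸ ≈ 3.80×10¹³ m/s².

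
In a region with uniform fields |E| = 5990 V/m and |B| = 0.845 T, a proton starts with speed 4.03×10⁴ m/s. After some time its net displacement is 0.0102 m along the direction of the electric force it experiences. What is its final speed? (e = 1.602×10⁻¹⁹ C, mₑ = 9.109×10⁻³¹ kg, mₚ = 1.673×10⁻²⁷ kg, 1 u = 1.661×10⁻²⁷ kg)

B does no work; ΔKE = |q|E d.
½mv_f² = ½mv₀² + |q|Ed = ½(1.673×10⁻²⁷)(4.03×10⁴)² + (1.602×10⁻¹⁹)(5990)(0.0102) ≈ 1.359×10⁻¹⁸ J + 9.788×10⁻¹⁸ J ≈ 1.115×10⁻¹⁷ J.
v_f = √(2·1.115×10⁻¹⁷/1.673×10⁻²⁷) ≈ 1.15×10⁵ m/s.

v_f ≈ 1.15×10⁵ m/s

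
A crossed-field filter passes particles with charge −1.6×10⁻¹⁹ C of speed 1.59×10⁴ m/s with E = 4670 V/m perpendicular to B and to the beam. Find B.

B = 0.294 T

Balance of forces in the selector: qE = qvB ⇒ B = E/v.
B = 4670/1.59×10⁴ = 0.294 T.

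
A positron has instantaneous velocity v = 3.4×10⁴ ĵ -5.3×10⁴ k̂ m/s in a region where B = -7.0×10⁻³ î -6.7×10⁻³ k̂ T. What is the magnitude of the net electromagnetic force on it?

|F| ≈ 7.95×10⁻¹⁷ N

v×B = (-228, 371, 238) N/C.
F = q v×B = (1.602×10⁻¹⁹ C)·(-228, 371, 238) = (-3.65×10⁻¹⁷, 5.94×10⁻¹⁷, 3.81×10⁻¹⁷) N.
|F| = 7.95×10⁻¹⁷ N.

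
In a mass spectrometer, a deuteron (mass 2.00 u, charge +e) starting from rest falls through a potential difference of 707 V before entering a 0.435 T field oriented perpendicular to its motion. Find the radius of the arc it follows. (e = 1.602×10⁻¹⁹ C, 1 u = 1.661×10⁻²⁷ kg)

r ≈ 0.0124 m

Acceleration: |q|V = ½mv² ⇒ v = √(2|q|V/m) = √(2·1.602×10⁻¹⁹·707/3.322×10⁻²⁷) ≈ 2.611×10⁵ m/s.
In the field: r = mv/(|q|B) = (3.322×10⁻²⁷)(2.611×10⁵)/((1.602×10⁻¹⁹)(0.435)) ≈ 0.0124 m.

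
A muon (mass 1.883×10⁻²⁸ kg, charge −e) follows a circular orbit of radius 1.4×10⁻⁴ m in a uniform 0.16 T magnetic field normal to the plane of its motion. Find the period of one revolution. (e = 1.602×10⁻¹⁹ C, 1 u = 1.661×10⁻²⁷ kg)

The cyclotron period depends only on m, q, B: T = 2πm/(|q|B).
T = 2π(1.883×10⁻²⁸)/((1.602×10⁻¹⁹)(0.16)) ≈ 4.6×10⁻⁸ s.

T ≈ 4.6×10⁻⁸ s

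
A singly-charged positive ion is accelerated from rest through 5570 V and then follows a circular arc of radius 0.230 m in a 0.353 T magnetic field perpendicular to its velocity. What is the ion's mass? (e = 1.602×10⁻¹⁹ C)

Combine |q|V = ½mv² and r = mv/(|q|B): eliminate v to get m = qB²r²/(2V).
m = (1.602×10⁻¹⁹)(0.353)²(0.230)²/(2·5570) ≈ 9.48×10⁻²⁶ kg.

m ≈ 9.48×10⁻²⁶ kg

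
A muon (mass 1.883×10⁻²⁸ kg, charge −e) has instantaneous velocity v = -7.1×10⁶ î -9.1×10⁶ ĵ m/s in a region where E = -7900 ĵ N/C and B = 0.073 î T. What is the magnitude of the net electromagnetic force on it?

v×B = (0, 0, 6.64×10⁵) N/C.
E + v×B = (0, -7900, 6.64×10⁵) N/C.
F = q(E + v×B) = (−1.602×10⁻¹⁹ C)·(0, -7900, 6.64×10⁵) = (0, 1.27×10⁻¹⁵, -1.06×10⁻¹³) N.
|F| = 1.06×10⁻¹³ N.

|F| ≈ 1.06×10⁻¹³ N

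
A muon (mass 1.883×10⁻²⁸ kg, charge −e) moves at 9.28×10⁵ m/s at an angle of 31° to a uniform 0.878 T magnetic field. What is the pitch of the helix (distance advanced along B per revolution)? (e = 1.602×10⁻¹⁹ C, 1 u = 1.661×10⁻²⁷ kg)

v∥ = v cosθ = 9.28×10⁵·cos31° ≈ 7.955×10⁵ m/s.
T = 2πm/(|q|B) = 2π(1.883×10⁻²⁸)/((1.602×10⁻¹⁹)(0.878)) ≈ 8.411×10⁻⁹ s.
pitch = v∥ T = (7.955×10⁵)(8.411×10⁻⁹) ≈ 6.69×10⁻³ m.

p ≈ 6.69×10⁻³ m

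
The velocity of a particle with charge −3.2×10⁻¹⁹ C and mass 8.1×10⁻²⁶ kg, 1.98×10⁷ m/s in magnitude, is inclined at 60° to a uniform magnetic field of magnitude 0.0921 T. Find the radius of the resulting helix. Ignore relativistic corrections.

r ≈ 47.1 m

v⊥ = v sinθ = 1.98×10⁷·sin60° ≈ 1.715×10⁷ m/s.
r = m v⊥/(|q|B) = (8.1×10⁻²⁶)(1.715×10⁷)/((3.2×10⁻¹⁹)(0.0921)) ≈ 47.1 m.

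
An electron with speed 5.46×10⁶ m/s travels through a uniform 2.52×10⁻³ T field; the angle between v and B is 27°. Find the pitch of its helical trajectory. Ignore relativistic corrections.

v∥ = v cosθ = 5.46×10⁶·cos27° ≈ 4.865×10⁶ m/s.
T = 2πm/(|q|B) = 2π(9.109×10⁻³¹)/((1.602×10⁻¹⁹)(2.52×10⁻³)) ≈ 1.418×10⁻⁸ s.
pitch = v∥ T = (4.865×10⁶)(1.418×10⁻⁸) ≈ 0.0690 m.

p ≈ 0.0690 m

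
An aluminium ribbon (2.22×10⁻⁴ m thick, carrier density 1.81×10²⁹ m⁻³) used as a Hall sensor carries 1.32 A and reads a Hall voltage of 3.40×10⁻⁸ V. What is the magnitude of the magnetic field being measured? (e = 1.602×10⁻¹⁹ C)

From V_H = IB/(n e t), B = V_H n e t / I.
B = (3.40×10⁻⁸)(1.81×10²⁹)(1.602×10⁻¹⁹)(2.22×10⁻⁴)/1.32 ≈ 0.166 T.

B ≈ 0.166 T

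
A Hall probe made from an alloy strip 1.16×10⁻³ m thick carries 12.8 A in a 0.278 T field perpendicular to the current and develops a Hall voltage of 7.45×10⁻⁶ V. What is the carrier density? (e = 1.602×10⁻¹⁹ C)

From V_H = IB/(n e t), n = IB/(V_H e t).
n = (12.8)(0.278)/((7.45×10⁻⁶)(1.602×10⁻¹⁹)(1.16×10⁻³)) ≈ 2.57×10²⁷ m⁻³.

n ≈ 2.57×10²⁷ m⁻³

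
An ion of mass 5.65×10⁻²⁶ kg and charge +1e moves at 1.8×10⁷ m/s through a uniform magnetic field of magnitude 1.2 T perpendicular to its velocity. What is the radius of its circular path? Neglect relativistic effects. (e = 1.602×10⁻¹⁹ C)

r ≈ 5.3 m

The magnetic force provides the centripetal force: |q|vB = mv²/r.
r = mv/(|q|B) = (5.65×10⁻²⁶)(1.8×10⁷)/((1.602×10⁻¹⁹)(1.2)) ≈ 5.3 m.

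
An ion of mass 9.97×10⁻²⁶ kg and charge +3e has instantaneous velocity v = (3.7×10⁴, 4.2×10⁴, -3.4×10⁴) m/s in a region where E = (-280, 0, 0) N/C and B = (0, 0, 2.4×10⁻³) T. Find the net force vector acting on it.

v×B = (101, -88.8, 0) N/C.
E + v×B = (-179, -88.8, 0) N/C.
F = q(E + v×B) = (4.806×10⁻¹⁹ C)·(-179, -88.8, 0) = (-8.61×10⁻¹⁷, -4.27×10⁻¹⁷, 0) N.

F ≈ (-8.61×10⁻¹⁷, -4.27×10⁻¹⁷, 0) N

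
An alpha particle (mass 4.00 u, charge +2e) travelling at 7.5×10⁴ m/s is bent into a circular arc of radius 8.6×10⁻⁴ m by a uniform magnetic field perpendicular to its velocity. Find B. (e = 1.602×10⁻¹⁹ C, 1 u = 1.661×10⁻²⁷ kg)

B ≈ 1.8 T

From |q|vB = mv²/r, B = mv/(|q|r).
B = (6.644×10⁻²⁷)(7.5×10⁴)/((3.204×10⁻¹⁹)(8.6×10⁻⁴)) ≈ 1.8 T.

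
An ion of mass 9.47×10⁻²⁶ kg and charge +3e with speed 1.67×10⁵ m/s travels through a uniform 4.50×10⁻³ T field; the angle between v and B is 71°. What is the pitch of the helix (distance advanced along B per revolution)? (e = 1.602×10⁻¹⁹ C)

p ≈ 15.0 m

v∥ = v cosθ = 1.67×10⁵·cos71° ≈ 5.437×10⁴ m/s.
T = 2πm/(|q|B) = 2π(9.47×10⁻²⁶)/((4.806×10⁻¹⁹)(4.50×10⁻³)) ≈ 2.751×10⁻⁴ s.
pitch = v∥ T = (5.437×10⁴)(2.751×10⁻⁴) ≈ 15.0 m.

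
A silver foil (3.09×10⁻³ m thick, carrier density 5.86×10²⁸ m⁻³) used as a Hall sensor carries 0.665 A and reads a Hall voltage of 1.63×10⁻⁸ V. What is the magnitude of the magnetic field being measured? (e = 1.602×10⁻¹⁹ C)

From V_H = IB/(n e t), B = V_H n e t / I.
B = (1.63×10⁻⁸)(5.86×10²⁸)(1.602×10⁻¹⁹)(3.09×10⁻³)/0.665 ≈ 0.711 T.

B ≈ 0.711 T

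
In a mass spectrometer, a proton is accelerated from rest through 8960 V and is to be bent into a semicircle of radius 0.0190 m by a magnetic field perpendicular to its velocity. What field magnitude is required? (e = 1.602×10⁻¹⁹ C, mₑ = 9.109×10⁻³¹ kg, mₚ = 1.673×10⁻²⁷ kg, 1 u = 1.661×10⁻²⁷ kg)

B ≈ 0.720 T

v = √(2|q|V/m) = √(2·1.602×10⁻¹⁹·8960/1.673×10⁻²⁷) ≈ 1.310×10⁶ m/s.
B = mv/(|q|r) = (1.673×10⁻²⁷)(1.310×10⁶)/((1.602×10⁻¹⁹)(0.0190)) ≈ 0.720 T.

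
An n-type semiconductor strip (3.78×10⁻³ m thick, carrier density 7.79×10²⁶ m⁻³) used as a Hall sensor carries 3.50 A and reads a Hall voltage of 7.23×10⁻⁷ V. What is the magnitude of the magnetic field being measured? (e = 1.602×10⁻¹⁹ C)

From V_H = IB/(n e t), B = V_H n e t / I.
B = (7.23×10⁻⁷)(7.79×10²⁶)(1.602×10⁻¹⁹)(3.78×10⁻³)/3.50 ≈ 0.0974 T.

B ≈ 0.0974 T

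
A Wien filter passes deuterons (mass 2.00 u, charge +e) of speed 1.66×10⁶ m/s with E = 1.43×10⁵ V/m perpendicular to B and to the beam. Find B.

B = 0.0861 T

Balance of forces in the selector: qE = qvB ⇒ B = E/v.
B = 1.43×10⁵/1.66×10⁶ = 0.0861 T.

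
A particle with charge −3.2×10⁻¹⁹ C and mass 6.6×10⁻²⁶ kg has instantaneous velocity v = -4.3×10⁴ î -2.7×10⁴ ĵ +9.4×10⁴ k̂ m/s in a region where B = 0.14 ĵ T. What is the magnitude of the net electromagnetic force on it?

|F| ≈ 4.63×10⁻¹⁵ N

v×B = (-1.32×10⁴, 0, -6020) N/C.
F = q v×B = (−3.2×10⁻¹⁹ C)·(-1.32×10⁴, 0, -6020) = (4.21×10⁻¹⁵, 0, 1.93×10⁻¹⁵) N.
|F| = 4.63×10⁻¹⁵ N.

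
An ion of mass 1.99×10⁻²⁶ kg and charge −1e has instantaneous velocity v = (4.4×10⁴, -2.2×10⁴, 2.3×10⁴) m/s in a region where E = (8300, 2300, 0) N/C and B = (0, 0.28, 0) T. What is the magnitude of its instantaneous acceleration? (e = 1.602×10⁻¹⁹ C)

v×B = (-6440, 0, 1.23×10⁴) N/C.
E + v×B = (1860, 2300, 1.23×10⁴) N/C.
F = q(E + v×B) = (−1.602×10⁻¹⁹ C)·(1860, 2300, 1.23×10⁴) = (-2.98×10⁻¹⁶, -3.68×10⁻¹⁶, -1.97×10⁻¹⁵) N.
|a| = |F|/m = 2.030×10⁻¹⁵/1.99×10⁻²⁶ ≈ 1.02×10¹¹ m/s².

|a| ≈ 1.02×10¹¹ m/s²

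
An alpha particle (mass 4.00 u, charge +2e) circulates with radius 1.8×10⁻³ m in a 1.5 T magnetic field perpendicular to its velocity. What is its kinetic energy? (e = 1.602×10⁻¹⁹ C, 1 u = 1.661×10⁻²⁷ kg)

v = |q|Br/m, then KE = ½mv² = (qBr)²/(2m).
v = (3.204×10⁻¹⁹)(1.5)(1.8×10⁻³)/6.644×10⁻²⁷ ≈ 1.302×10⁵ m/s.
KE = ½(6.644×10⁻²⁷)(1.302×10⁵)² ≈ 5.6×10⁻¹⁷ J = 350 eV.

KE ≈ 350 eV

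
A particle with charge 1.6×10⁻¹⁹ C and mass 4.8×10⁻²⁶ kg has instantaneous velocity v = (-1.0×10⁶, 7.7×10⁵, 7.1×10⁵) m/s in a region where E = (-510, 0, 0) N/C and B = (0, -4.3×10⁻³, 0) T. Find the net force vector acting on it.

v×B = (3050, 0, 4300) N/C.
E + v×B = (2540, 0, 4300) N/C.
F = q(E + v×B) = (1.6×10⁻¹⁹ C)·(2540, 0, 4300) = (4.07×10⁻¹⁶, 0, 6.88×10⁻¹⁶) N.

F ≈ (4.07×10⁻¹⁶, 0, 6.88×10⁻¹⁶) N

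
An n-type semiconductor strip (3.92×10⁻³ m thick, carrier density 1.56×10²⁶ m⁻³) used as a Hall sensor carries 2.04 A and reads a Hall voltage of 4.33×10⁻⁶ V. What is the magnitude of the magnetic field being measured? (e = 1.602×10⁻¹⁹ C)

B ≈ 0.208 T

From V_H = IB/(n e t), B = V_H n e t / I.
B = (4.33×10⁻⁶)(1.56×10²⁶)(1.602×10⁻¹⁹)(3.92×10⁻³)/2.04 ≈ 0.208 T.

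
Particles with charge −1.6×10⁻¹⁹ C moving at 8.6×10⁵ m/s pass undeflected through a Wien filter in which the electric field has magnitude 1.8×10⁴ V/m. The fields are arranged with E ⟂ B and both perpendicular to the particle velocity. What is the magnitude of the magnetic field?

Balance of forces in the selector: qE = qvB ⇒ B = E/v.
B = 1.8×10⁴/8.6×10⁵ = 0.021 T.

B = 0.021 T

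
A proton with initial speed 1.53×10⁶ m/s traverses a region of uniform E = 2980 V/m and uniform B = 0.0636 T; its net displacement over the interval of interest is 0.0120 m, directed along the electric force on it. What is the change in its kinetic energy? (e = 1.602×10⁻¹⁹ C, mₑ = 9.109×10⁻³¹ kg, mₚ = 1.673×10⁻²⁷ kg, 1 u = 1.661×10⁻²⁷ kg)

ΔKE ≈ 5.73×10⁻¹⁸ J

The magnetic force is always ⟂ v and does no work; only the electric force changes KE.
ΔKE = F_E · d = |q|E d = (1.602×10⁻¹⁹)(2980)(0.0120) ≈ 5.73×10⁻¹⁸ J.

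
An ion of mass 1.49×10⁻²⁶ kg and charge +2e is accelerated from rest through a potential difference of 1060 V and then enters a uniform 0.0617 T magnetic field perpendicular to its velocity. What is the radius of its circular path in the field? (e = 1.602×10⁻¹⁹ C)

r ≈ 0.161 m

Acceleration: |q|V = ½mv² ⇒ v = √(2|q|V/m) = √(2·3.204×10⁻¹⁹·1060/1.49×10⁻²⁶) ≈ 2.135×10⁵ m/s.
In the field: r = mv/(|q|B) = (1.49×10⁻²⁶)(2.135×10⁵)/((3.204×10⁻¹⁹)(0.0617)) ≈ 0.161 m.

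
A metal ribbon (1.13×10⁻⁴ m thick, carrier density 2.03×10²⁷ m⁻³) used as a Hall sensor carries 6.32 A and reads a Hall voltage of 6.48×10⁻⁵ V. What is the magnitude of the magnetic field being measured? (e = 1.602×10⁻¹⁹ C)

From V_H = IB/(n e t), B = V_H n e t / I.
B = (6.48×10⁻⁵)(2.03×10²⁷)(1.602×10⁻¹⁹)(1.13×10⁻⁴)/6.32 ≈ 0.377 T.

B ≈ 0.377 T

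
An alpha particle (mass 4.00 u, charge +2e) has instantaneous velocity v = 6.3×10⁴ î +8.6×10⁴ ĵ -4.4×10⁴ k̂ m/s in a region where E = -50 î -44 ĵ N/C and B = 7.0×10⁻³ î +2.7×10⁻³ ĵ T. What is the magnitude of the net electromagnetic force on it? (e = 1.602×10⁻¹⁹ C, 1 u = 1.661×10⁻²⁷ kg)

|F| ≈ 1.80×10⁻¹⁶ N

v×B = (119, -308, -432) N/C.
E + v×B = (68.8, -352, -432) N/C.
F = q(E + v×B) = (3.204×10⁻¹⁹ C)·(68.8, -352, -432) = (2.20×10⁻¹⁷, -1.13×10⁻¹⁶, -1.38×10⁻¹⁶) N.
|F| = 1.80×10⁻¹⁶ N.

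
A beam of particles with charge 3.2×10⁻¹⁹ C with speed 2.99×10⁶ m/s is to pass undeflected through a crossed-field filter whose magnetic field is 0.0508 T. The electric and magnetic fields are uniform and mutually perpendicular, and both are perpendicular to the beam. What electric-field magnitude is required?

E = 1.52×10⁵ V/m

For straight-line motion qE = qvB, so E = vB.
E = 2.99×10⁶ × 0.0508 = 1.52×10⁵ V/m.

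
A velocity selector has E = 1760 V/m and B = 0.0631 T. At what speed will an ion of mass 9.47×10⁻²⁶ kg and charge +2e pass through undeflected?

Straight-line motion ⇒ electric and magnetic forces cancel, so E = vB.
v = E/B = 1760/0.0631 = 2.79×10⁴ m/s.
The result is independent of the particle's charge and mass.

v = 2.79×10⁴ m/s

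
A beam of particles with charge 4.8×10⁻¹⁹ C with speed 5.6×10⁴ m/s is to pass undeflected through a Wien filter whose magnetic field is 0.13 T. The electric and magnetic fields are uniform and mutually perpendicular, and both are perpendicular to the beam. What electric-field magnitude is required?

For straight-line motion qE = qvB, so E = vB.
E = 5.6×10⁴ × 0.13 = 7300 V/m.

E = 7300 V/m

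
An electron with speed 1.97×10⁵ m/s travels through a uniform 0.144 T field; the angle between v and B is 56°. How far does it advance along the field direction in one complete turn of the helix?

v∥ = v cosθ = 1.97×10⁵·cos56° ≈ 1.102×10⁵ m/s.
T = 2πm/(|q|B) = 2π(9.109×10⁻³¹)/((1.602×10⁻¹⁹)(0.144)) ≈ 2.481×10⁻¹⁰ s.
pitch = v∥ T = (1.102×10⁵)(2.481×10⁻¹⁰) ≈ 2.73×10⁻⁵ m.

p ≈ 2.73×10⁻⁵ m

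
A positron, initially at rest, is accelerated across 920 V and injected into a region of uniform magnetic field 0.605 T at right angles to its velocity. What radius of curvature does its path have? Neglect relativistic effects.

r ≈ 1.69×10⁻⁴ m

Acceleration: |q|V = ½mv² ⇒ v = √(2|q|V/m) = √(2·1.602×10⁻¹⁹·920/9.109×10⁻³¹) ≈ 1.799×10⁷ m/s.
In the field: r = mv/(|q|B) = (9.109×10⁻³¹)(1.799×10⁷)/((1.602×10⁻¹⁹)(0.605)) ≈ 1.69×10⁻⁴ m.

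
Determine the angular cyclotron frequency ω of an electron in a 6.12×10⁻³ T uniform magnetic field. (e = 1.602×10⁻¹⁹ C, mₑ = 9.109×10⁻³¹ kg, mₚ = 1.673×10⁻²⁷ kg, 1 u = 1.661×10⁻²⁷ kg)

ω = |q|B/m.
ω = (1.602×10⁻¹⁹)(6.12×10⁻³)/9.109×10⁻³¹ ≈ 1.08×10⁹ rad/s.

ω ≈ 1.08×10⁹ rad/s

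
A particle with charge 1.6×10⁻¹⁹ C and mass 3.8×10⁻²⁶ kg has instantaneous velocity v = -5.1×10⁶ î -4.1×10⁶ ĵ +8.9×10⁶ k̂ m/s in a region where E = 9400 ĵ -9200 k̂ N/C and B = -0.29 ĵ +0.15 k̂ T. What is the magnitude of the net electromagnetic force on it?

v×B = (1.97×10⁶, 7.65×10⁵, 1.48×10⁶) N/C.
E + v×B = (1.97×10⁶, 7.74×10⁵, 1.47×10⁶) N/C.
F = q(E + v×B) = (1.6×10⁻¹⁹ C)·(1.97×10⁶, 7.74×10⁵, 1.47×10⁶) = (3.15×10⁻¹³, 1.24×10⁻¹³, 2.35×10⁻¹³) N.
|F| = 4.12×10⁻¹³ N.

|F| ≈ 4.12×10⁻¹³ N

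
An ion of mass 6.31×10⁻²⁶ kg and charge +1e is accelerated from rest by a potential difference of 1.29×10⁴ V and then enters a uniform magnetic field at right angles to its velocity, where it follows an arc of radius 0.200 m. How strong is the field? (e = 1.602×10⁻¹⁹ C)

v = √(2|q|V/m) = √(2·1.602×10⁻¹⁹·1.29×10⁴/6.31×10⁻²⁶) ≈ 2.559×10⁵ m/s.
B = mv/(|q|r) = (6.31×10⁻²⁶)(2.559×10⁵)/((1.602×10⁻¹⁹)(0.200)) ≈ 0.504 T.

B ≈ 0.504 T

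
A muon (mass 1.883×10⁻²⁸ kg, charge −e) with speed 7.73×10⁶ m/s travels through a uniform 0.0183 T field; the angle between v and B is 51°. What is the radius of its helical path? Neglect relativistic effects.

r ≈ 0.386 m

v⊥ = v sinθ = 7.73×10⁶·sin51° ≈ 6.007×10⁶ m/s.
r = m v⊥/(|q|B) = (1.883×10⁻²⁸)(6.007×10⁶)/((1.602×10⁻¹⁹)(0.0183)) ≈ 0.386 m.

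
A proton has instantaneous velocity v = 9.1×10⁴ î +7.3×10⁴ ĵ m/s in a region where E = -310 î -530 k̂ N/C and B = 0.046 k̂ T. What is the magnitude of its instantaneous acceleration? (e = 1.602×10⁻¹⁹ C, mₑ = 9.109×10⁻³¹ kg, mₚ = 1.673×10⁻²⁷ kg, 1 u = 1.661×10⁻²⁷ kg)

|a| ≈ 4.98×10¹¹ m/s²

v×B = (3360, -4190, 0) N/C.
E + v×B = (3050, -4190, -530) N/C.
F = q(E + v×B) = (1.602×10⁻¹⁹ C)·(3050, -4190, -530) = (4.88×10⁻¹⁶, -6.71×10⁻¹⁶, -8.49×10⁻¹⁷) N.
|a| = |F|/m = 8.339×10⁻¹⁶/1.673×10⁻²⁷ ≈ 4.98×10¹¹ m/s².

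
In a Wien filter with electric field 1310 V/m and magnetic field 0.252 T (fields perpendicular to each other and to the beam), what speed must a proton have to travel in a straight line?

Zero net Lorentz force requires |qE| = |q v×B|, i.e. E = vB.
v = E/B = 1310/0.252 = 5200 m/s.

v = 5200 m/s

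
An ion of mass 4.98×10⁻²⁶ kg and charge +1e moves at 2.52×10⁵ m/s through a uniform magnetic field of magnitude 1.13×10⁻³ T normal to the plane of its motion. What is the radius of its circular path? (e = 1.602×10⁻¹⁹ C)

The magnetic force provides the centripetal force: |q|vB = mv²/r.
r = mv/(|q|B) = (4.98×10⁻²⁶)(2.52×10⁵)/((1.602×10⁻¹⁹)(1.13×10⁻³)) ≈ 69.3 m.

r ≈ 69.3 m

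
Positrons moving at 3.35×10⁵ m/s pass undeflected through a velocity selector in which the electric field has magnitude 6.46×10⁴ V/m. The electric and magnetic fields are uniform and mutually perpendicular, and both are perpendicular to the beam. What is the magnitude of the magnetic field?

B = 0.193 T

Balance of forces in the selector: qE = qvB ⇒ B = E/v.
B = 6.46×10⁴/3.35×10⁵ = 0.193 T.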